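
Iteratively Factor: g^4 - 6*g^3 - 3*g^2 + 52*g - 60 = (g - 5)*(g^3 - g^2 - 8*g + 12) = (g - 5)*(g - 2)*(g^2 + g - 6) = (g - 5)*(g - 2)*(g + 3)*(g - 2)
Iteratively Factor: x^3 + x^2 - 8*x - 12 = (x - 3)*(x^2 + 4*x + 4) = (x - 3)*(x + 2)*(x + 2)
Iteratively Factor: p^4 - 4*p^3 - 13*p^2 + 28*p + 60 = (p + 2)*(p^3 - 6*p^2 - p + 30) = (p - 5)*(p + 2)*(p^2 - p - 6) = (p - 5)*(p - 3)*(p + 2)*(p + 2)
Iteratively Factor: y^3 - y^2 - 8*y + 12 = (y + 3)*(y^2 - 4*y + 4) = (y - 2)*(y + 3)*(y - 2)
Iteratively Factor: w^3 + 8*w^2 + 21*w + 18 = (w + 2)*(w^2 + 6*w + 9) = (w + 2)*(w + 3)*(w + 3)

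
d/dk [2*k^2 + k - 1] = 4*k + 1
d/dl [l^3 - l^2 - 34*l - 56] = 3*l^2 - 2*l - 34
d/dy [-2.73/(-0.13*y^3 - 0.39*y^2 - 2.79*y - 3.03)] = (-1.0647*y^2 - 2.1294*y - 7.6167)/(0.13*y^3 + 0.39*y^2 + 2.79*y + 3.03)^2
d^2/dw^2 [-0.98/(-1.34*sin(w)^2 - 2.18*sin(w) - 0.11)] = (-7.038752*sin(w)^4 - 8.588328*sin(w)^3 + 6.478584*sin(w)^2 + 17.41166*sin(w) + 9.0258)/(1.34*sin(w)^2 + 2.18*sin(w) + 0.11)^3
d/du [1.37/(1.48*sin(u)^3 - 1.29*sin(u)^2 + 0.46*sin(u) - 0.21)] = (-6.0828*sin(u)^2 + 3.5346*sin(u) - 0.6302)*cos(u)/(1.48*sin(u)^3 - 1.29*sin(u)^2 + 0.46*sin(u) - 0.21)^2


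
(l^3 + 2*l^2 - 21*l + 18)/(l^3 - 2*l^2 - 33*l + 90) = (l - 1)/(l - 5)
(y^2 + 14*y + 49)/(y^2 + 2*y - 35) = (y + 7)/(y - 5)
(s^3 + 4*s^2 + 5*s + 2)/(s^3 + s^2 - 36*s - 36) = (s^2 + 3*s + 2)/(s^2 - 36)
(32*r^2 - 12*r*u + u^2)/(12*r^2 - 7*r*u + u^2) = (8*r - u)/(3*r - u)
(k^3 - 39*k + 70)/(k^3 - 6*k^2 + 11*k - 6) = (k^2 + 2*k - 35)/(k^2 - 4*k + 3)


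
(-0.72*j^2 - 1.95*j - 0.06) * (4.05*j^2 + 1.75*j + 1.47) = -2.916*j^4 - 9.1575*j^3 - 4.7139*j^2 - 2.9715*j - 0.0882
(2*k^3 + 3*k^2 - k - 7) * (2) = 4*k^3 + 6*k^2 - 2*k - 14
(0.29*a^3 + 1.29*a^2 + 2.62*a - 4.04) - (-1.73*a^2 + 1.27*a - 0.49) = 0.29*a^3 + 3.02*a^2 + 1.35*a - 3.55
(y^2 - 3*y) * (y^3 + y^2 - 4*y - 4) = y^5 - 2*y^4 - 7*y^3 + 8*y^2 + 12*y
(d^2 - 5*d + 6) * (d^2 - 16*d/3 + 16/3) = d^4 - 31*d^3/3 + 38*d^2 - 176*d/3 + 32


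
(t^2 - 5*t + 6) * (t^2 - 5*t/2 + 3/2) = t^4 - 15*t^3/2 + 20*t^2 - 45*t/2 + 9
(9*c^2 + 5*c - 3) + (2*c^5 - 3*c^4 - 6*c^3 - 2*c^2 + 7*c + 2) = 2*c^5 - 3*c^4 - 6*c^3 + 7*c^2 + 12*c - 1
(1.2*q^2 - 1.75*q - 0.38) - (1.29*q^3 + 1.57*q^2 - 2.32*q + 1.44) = -1.29*q^3 - 0.37*q^2 + 0.57*q - 1.82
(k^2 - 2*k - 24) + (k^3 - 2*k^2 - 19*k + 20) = k^3 - k^2 - 21*k - 4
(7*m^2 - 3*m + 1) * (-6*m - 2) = -42*m^3 + 4*m^2 - 2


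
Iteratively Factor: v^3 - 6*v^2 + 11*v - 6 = (v - 2)*(v^2 - 4*v + 3) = (v - 2)*(v - 1)*(v - 3)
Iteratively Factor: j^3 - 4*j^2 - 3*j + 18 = (j + 2)*(j^2 - 6*j + 9) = (j - 3)*(j + 2)*(j - 3)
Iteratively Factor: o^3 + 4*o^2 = (o)*(o^2 + 4*o) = o*(o + 4)*(o)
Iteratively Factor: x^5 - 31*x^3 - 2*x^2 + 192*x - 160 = (x + 4)*(x^4 - 4*x^3 - 15*x^2 + 58*x - 40) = (x + 4)^2*(x^3 - 8*x^2 + 17*x - 10) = (x - 1)*(x + 4)^2*(x^2 - 7*x + 10) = (x - 2)*(x - 1)*(x + 4)^2*(x - 5)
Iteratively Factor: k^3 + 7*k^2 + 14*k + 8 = (k + 1)*(k^2 + 6*k + 8) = (k + 1)*(k + 4)*(k + 2)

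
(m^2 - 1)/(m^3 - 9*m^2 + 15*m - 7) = (m + 1)/(m^2 - 8*m + 7)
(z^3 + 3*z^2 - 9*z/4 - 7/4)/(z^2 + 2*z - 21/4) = (2*z^2 - z - 1)/(2*z - 3)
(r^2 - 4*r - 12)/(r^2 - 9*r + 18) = (r + 2)/(r - 3)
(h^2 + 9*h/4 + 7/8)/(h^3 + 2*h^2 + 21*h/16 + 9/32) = 4*(4*h + 7)/(16*h^2 + 24*h + 9)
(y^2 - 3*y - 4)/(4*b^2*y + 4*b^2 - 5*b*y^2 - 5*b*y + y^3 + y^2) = (y - 4)/(4*b^2 - 5*b*y + y^2)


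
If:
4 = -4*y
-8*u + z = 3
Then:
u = z/8 - 3/8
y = -1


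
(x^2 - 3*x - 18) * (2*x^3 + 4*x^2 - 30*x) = 2*x^5 - 2*x^4 - 78*x^3 + 18*x^2 + 540*x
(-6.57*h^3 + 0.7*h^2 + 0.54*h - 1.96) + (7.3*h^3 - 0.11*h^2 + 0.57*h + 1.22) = 0.73*h^3 + 0.59*h^2 + 1.11*h - 0.74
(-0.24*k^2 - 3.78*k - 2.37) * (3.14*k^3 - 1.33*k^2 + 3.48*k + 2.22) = -0.7536*k^5 - 11.55*k^4 - 3.2496*k^3 - 10.5351*k^2 - 16.6392*k - 5.2614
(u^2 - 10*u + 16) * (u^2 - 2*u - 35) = u^4 - 12*u^3 + u^2 + 318*u - 560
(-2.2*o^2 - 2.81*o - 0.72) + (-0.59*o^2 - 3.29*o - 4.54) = -2.79*o^2 - 6.1*o - 5.26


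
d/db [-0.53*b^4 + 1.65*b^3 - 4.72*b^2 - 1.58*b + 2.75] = -2.12*b^3 + 4.95*b^2 - 9.44*b - 1.58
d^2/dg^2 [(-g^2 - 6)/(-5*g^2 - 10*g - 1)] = 2*(-50*g^3 + 435*g^2 + 900*g + 571)/(125*g^6 + 750*g^5 + 1575*g^4 + 1300*g^3 + 315*g^2 + 30*g + 1)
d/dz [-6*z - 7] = -6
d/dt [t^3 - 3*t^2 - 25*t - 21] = 3*t^2 - 6*t - 25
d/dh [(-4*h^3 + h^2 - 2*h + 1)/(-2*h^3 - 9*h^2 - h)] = (38*h^4 - 13*h^2 + 18*h + 1)/(h^2*(4*h^4 + 36*h^3 + 85*h^2 + 18*h + 1))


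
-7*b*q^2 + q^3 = q^2*(-7*b + q)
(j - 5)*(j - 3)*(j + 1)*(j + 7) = j^4 - 42*j^2 + 64*j + 105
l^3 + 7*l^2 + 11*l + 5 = (l + 1)^2*(l + 5)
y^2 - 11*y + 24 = (y - 8)*(y - 3)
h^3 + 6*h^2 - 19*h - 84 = (h - 4)*(h + 3)*(h + 7)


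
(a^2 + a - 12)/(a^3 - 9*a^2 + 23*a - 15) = (a + 4)/(a^2 - 6*a + 5)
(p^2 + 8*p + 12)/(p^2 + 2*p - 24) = (p + 2)/(p - 4)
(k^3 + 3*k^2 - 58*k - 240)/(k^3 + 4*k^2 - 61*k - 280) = (k + 6)/(k + 7)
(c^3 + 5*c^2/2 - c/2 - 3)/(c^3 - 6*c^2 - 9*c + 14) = (c + 3/2)/(c - 7)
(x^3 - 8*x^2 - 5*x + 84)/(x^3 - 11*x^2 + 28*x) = (x + 3)/x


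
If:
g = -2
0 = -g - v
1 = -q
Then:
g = -2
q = -1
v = 2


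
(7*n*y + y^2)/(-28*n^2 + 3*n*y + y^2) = y/(-4*n + y)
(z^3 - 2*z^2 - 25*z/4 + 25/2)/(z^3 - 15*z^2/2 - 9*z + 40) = (z - 5/2)/(z - 8)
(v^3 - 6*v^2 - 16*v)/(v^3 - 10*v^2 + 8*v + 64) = v/(v - 4)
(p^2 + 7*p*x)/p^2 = (p + 7*x)/p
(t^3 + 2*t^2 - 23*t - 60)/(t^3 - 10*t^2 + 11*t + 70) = (t^2 + 7*t + 12)/(t^2 - 5*t - 14)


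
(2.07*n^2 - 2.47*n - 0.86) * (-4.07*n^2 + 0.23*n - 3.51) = -8.4249*n^4 + 10.529*n^3 - 4.3336*n^2 + 8.4719*n + 3.0186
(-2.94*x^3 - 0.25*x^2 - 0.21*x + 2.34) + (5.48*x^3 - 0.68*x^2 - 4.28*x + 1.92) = 2.54*x^3 - 0.93*x^2 - 4.49*x + 4.26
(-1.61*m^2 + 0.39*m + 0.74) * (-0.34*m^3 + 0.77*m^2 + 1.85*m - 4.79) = 0.5474*m^5 - 1.3723*m^4 - 2.9298*m^3 + 9.0032*m^2 - 0.4991*m - 3.5446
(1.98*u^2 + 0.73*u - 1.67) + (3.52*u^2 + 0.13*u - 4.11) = 5.5*u^2 + 0.86*u - 5.78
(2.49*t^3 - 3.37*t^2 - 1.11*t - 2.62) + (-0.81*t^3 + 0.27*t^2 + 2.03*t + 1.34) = 1.68*t^3 - 3.1*t^2 + 0.92*t - 1.28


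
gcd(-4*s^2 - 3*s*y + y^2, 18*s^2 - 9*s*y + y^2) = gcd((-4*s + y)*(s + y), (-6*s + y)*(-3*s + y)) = 1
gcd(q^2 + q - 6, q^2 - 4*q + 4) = q - 2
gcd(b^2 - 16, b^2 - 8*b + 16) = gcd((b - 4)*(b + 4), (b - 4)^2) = b - 4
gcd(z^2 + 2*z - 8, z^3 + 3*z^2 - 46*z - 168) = z + 4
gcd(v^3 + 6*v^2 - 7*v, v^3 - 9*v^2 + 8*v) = v^2 - v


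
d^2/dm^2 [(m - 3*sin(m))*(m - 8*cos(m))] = 3*m*sin(m) + 8*m*cos(m) + 16*sin(m) - 48*sin(2*m) - 6*cos(m) + 2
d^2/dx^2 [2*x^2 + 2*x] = 4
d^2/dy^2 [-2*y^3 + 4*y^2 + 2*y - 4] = 8 - 12*y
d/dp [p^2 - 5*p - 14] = 2*p - 5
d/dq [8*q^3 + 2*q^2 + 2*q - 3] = 24*q^2 + 4*q + 2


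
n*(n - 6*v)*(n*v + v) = n^3*v - 6*n^2*v^2 + n^2*v - 6*n*v^2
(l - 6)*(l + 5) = l^2 - l - 30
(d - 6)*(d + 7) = d^2 + d - 42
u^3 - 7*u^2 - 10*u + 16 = (u - 8)*(u - 1)*(u + 2)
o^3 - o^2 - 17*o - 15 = (o - 5)*(o + 1)*(o + 3)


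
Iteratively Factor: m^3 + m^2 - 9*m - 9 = (m - 3)*(m^2 + 4*m + 3) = (m - 3)*(m + 1)*(m + 3)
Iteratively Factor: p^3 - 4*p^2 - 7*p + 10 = (p - 5)*(p^2 + p - 2) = (p - 5)*(p + 2)*(p - 1)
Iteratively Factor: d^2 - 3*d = (d)*(d - 3)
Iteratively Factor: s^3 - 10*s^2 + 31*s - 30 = (s - 3)*(s^2 - 7*s + 10) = (s - 3)*(s - 2)*(s - 5)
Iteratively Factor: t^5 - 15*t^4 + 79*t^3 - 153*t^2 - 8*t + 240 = (t - 5)*(t^4 - 10*t^3 + 29*t^2 - 8*t - 48) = (t - 5)*(t - 3)*(t^3 - 7*t^2 + 8*t + 16) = (t - 5)*(t - 3)*(t + 1)*(t^2 - 8*t + 16) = (t - 5)*(t - 4)*(t - 3)*(t + 1)*(t - 4)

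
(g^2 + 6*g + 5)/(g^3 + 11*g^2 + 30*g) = (g + 1)/(g*(g + 6))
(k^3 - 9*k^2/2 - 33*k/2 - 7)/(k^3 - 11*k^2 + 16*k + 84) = (k + 1/2)/(k - 6)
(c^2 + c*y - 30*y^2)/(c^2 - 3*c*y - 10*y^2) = (c + 6*y)/(c + 2*y)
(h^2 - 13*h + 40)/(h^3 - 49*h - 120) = (h - 5)/(h^2 + 8*h + 15)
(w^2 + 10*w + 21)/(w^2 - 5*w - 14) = (w^2 + 10*w + 21)/(w^2 - 5*w - 14)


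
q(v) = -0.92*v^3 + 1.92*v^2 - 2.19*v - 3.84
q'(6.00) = -78.51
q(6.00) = -146.58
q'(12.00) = -353.55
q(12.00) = -1343.40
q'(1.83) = -4.41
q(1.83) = -7.06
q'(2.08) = -6.14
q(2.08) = -8.37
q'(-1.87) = -19.02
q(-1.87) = 12.99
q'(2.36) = -8.50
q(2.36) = -10.41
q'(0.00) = -2.19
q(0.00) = -3.84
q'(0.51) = -0.95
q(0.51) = -4.58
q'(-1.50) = -14.16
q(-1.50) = 6.87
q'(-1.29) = -11.74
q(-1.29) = 4.16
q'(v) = -2.76*v^2 + 3.84*v - 2.19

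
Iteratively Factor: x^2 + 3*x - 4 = (x - 1)*(x + 4)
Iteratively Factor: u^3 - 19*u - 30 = (u + 2)*(u^2 - 2*u - 15) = (u - 5)*(u + 2)*(u + 3)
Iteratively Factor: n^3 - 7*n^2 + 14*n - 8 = (n - 2)*(n^2 - 5*n + 4) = (n - 2)*(n - 1)*(n - 4)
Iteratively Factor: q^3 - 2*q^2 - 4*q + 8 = (q + 2)*(q^2 - 4*q + 4) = (q - 2)*(q + 2)*(q - 2)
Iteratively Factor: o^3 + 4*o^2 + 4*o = (o + 2)*(o^2 + 2*o) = (o + 2)^2*(o)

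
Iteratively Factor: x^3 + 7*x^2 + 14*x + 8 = (x + 1)*(x^2 + 6*x + 8) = (x + 1)*(x + 4)*(x + 2)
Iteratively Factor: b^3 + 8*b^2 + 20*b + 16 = (b + 2)*(b^2 + 6*b + 8) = (b + 2)*(b + 4)*(b + 2)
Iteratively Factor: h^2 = (h)*(h)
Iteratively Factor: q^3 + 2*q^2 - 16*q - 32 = (q + 2)*(q^2 - 16) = (q + 2)*(q + 4)*(q - 4)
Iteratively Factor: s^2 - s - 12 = (s - 4)*(s + 3)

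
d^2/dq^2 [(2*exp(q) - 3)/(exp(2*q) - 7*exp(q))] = (2*exp(3*q) + 2*exp(2*q) + 63*exp(q) - 147)*exp(-q)/(exp(3*q) - 21*exp(2*q) + 147*exp(q) - 343)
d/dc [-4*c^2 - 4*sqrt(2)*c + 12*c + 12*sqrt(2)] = -8*c - 4*sqrt(2) + 12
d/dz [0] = 0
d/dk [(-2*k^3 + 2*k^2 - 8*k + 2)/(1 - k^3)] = 2*(k^4 - 8*k^3 + 2*k - 4)/(k^6 - 2*k^3 + 1)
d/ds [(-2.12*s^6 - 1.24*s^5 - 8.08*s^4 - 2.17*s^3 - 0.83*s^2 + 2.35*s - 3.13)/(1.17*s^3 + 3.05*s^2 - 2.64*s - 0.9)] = (-7.4412*s^8 - 28.7656*s^7 + 7.1844*s^6 - 24.7456*s^5 + 63.9262*s^4 + 35.0466*s^3 + 11.869*s^2 + 20.587*s - 10.3782)/(1.3689*s^6 + 7.137*s^5 + 3.1249*s^4 - 18.21*s^3 + 1.4796*s^2 + 4.752*s + 0.81)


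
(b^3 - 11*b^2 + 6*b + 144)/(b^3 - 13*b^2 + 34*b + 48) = (b + 3)/(b + 1)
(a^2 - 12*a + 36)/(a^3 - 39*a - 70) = (-a^2 + 12*a - 36)/(-a^3 + 39*a + 70)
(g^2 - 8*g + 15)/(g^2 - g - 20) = (g - 3)/(g + 4)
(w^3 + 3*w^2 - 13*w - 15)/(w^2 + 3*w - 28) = (w^3 + 3*w^2 - 13*w - 15)/(w^2 + 3*w - 28)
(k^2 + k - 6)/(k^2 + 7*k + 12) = (k - 2)/(k + 4)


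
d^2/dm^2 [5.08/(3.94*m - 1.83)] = 157.719776/(3.94*m - 1.83)^3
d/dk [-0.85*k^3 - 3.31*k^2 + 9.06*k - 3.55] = -2.55*k^2 - 6.62*k + 9.06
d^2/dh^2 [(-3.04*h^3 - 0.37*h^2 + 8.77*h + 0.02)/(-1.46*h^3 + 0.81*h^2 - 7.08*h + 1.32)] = (-1.4210854715202e-14*h^7 + 8.76759199999999*h^6 - 300.708024*h^5 + 109.073388*h^4 + 482.672334*h^3 - 376.975044*h^2 + 88.4995920000001*h - 164.594736)/(3.112136*h^9 - 5.179788*h^8 + 48.148902*h^7 - 59.209425*h^6 + 242.855388*h^5 - 206.272764*h^4 + 407.94624*h^3 - 202.734576*h^2 + 37.008576*h - 2.299968)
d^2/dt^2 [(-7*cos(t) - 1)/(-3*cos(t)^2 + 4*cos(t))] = (-120*sin(t)^4/cos(t)^3 + 63*sin(t)^2 + 99 - 202/cos(t) - 72/cos(t)^2 + 152/cos(t)^3)/(3*cos(t) - 4)^3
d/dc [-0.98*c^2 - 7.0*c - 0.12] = -1.96*c - 7.0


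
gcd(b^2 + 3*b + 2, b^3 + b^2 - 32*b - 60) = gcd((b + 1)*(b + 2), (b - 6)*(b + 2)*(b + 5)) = b + 2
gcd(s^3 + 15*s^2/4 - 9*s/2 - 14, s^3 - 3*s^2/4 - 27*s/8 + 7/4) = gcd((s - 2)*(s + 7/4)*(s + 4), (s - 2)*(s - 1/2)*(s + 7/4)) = s^2 - s/4 - 7/2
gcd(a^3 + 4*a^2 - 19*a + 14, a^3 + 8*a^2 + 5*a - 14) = a^2 + 6*a - 7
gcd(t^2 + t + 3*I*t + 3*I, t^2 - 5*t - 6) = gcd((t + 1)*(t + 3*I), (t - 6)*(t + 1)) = t + 1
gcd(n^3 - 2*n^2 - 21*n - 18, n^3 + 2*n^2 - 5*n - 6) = n^2 + 4*n + 3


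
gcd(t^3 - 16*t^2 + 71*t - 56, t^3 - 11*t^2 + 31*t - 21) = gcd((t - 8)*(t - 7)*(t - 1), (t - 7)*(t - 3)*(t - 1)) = t^2 - 8*t + 7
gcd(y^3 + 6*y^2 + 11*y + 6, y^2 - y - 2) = y + 1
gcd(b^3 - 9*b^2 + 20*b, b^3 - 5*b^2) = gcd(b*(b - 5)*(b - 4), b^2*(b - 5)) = b^2 - 5*b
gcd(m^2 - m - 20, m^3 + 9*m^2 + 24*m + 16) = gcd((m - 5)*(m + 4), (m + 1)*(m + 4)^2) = m + 4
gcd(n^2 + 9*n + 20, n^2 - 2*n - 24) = n + 4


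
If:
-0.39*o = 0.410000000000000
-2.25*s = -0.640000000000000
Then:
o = -1.05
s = 0.28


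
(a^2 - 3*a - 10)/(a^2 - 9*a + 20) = (a + 2)/(a - 4)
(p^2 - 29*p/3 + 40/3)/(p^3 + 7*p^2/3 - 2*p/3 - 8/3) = (3*p^2 - 29*p + 40)/(3*p^3 + 7*p^2 - 2*p - 8)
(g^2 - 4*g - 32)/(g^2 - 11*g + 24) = (g + 4)/(g - 3)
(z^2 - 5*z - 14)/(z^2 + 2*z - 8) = (z^2 - 5*z - 14)/(z^2 + 2*z - 8)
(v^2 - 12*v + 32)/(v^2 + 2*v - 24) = (v - 8)/(v + 6)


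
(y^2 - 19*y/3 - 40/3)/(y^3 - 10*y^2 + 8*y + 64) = (y + 5/3)/(y^2 - 2*y - 8)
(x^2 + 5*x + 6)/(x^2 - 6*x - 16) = (x + 3)/(x - 8)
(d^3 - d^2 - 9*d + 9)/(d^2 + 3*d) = d - 4 + 3/d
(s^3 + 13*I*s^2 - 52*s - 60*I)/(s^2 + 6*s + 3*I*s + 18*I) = (s^3 + 13*I*s^2 - 52*s - 60*I)/(s^2 + 3*s*(2 + I) + 18*I)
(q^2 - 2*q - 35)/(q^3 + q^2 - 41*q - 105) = 1/(q + 3)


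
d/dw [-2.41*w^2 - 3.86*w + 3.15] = -4.82*w - 3.86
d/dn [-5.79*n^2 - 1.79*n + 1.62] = -11.58*n - 1.79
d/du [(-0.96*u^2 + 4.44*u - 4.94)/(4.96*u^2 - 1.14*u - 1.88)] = (-20.928*u^2 + 52.6144*u - 13.9788)/(24.6016*u^4 - 11.3088*u^3 - 17.35*u^2 + 4.2864*u + 3.5344)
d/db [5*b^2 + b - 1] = 10*b + 1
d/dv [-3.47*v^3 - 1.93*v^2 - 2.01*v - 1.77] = -10.41*v^2 - 3.86*v - 2.01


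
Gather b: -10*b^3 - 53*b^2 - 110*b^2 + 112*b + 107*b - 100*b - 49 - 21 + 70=-10*b^3 - 163*b^2 + 119*b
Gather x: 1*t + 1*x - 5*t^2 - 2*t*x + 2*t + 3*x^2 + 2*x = -5*t^2 + 3*t + 3*x^2 + x*(3 - 2*t)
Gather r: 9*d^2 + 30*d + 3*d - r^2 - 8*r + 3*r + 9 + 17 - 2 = 9*d^2 + 33*d - r^2 - 5*r + 24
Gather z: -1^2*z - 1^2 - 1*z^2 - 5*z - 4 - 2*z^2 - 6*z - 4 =-3*z^2 - 12*z - 9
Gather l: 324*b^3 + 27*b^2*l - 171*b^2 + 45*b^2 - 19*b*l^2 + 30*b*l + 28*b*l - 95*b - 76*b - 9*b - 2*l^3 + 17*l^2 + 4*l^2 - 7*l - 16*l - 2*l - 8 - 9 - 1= 324*b^3 - 126*b^2 - 180*b - 2*l^3 + l^2*(21 - 19*b) + l*(27*b^2 + 58*b - 25) - 18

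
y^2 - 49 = (y - 7)*(y + 7)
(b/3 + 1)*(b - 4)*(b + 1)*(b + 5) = b^4/3 + 5*b^3/3 - 13*b^2/3 - 77*b/3 - 20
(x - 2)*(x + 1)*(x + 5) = x^3 + 4*x^2 - 7*x - 10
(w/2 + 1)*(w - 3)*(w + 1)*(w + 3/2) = w^4/2 + 3*w^3/4 - 7*w^2/2 - 33*w/4 - 9/2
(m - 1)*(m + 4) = m^2 + 3*m - 4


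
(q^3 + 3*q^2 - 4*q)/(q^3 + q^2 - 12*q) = (q - 1)/(q - 3)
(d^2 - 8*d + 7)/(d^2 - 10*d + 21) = (d - 1)/(d - 3)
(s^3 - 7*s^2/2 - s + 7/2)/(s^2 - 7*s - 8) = (2*s^2 - 9*s + 7)/(2*(s - 8))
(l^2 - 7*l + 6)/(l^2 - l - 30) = (l - 1)/(l + 5)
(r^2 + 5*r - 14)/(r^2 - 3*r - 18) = (-r^2 - 5*r + 14)/(-r^2 + 3*r + 18)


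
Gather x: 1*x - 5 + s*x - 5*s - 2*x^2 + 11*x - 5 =-5*s - 2*x^2 + x*(s + 12) - 10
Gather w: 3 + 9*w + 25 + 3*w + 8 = 12*w + 36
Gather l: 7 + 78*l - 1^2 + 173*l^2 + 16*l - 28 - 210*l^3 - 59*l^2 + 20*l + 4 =-210*l^3 + 114*l^2 + 114*l - 18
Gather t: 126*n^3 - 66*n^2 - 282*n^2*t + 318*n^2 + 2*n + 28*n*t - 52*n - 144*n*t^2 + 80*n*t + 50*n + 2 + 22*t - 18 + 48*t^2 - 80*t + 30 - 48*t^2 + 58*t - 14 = 126*n^3 + 252*n^2 - 144*n*t^2 + t*(-282*n^2 + 108*n)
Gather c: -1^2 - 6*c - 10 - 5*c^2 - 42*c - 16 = -5*c^2 - 48*c - 27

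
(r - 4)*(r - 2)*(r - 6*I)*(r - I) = r^4 - 6*r^3 - 7*I*r^3 + 2*r^2 + 42*I*r^2 + 36*r - 56*I*r - 48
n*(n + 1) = n^2 + n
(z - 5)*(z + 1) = z^2 - 4*z - 5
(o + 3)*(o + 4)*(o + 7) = o^3 + 14*o^2 + 61*o + 84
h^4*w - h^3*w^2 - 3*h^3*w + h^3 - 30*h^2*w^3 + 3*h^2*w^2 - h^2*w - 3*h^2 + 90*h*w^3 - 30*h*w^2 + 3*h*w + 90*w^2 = (h - 3)*(h - 6*w)*(h + 5*w)*(h*w + 1)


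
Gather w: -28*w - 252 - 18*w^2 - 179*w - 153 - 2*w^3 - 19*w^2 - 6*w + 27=-2*w^3 - 37*w^2 - 213*w - 378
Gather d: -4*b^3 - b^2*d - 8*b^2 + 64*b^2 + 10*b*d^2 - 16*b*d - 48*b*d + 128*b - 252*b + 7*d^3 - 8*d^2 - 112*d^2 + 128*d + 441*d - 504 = -4*b^3 + 56*b^2 - 124*b + 7*d^3 + d^2*(10*b - 120) + d*(-b^2 - 64*b + 569) - 504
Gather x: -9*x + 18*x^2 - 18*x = 18*x^2 - 27*x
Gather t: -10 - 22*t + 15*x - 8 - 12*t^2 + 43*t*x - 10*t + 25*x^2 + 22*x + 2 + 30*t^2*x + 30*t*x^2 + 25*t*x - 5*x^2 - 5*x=t^2*(30*x - 12) + t*(30*x^2 + 68*x - 32) + 20*x^2 + 32*x - 16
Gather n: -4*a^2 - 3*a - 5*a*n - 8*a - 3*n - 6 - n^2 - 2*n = -4*a^2 - 11*a - n^2 + n*(-5*a - 5) - 6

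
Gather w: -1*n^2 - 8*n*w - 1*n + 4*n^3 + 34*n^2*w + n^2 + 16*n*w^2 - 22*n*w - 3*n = 4*n^3 + 16*n*w^2 - 4*n + w*(34*n^2 - 30*n)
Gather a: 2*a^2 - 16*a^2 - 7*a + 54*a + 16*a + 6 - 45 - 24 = -14*a^2 + 63*a - 63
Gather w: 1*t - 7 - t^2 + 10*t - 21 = -t^2 + 11*t - 28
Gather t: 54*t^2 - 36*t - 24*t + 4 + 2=54*t^2 - 60*t + 6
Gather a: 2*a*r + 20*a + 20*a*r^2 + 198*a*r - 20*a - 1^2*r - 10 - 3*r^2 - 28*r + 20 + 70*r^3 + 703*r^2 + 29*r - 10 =a*(20*r^2 + 200*r) + 70*r^3 + 700*r^2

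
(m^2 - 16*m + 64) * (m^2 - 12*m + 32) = m^4 - 28*m^3 + 288*m^2 - 1280*m + 2048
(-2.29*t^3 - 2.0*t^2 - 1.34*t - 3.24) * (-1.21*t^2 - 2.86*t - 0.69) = 2.7709*t^5 + 8.9694*t^4 + 8.9215*t^3 + 9.1328*t^2 + 10.191*t + 2.2356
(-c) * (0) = 0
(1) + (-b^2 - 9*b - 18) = -b^2 - 9*b - 17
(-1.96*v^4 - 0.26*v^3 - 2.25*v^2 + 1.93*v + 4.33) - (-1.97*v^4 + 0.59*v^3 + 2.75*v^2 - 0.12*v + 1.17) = 0.01*v^4 - 0.85*v^3 - 5.0*v^2 + 2.05*v + 3.16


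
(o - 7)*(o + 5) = o^2 - 2*o - 35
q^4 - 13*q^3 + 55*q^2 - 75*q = q*(q - 5)^2*(q - 3)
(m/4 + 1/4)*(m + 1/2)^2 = m^3/4 + m^2/2 + 5*m/16 + 1/16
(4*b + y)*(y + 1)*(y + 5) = 4*b*y^2 + 24*b*y + 20*b + y^3 + 6*y^2 + 5*y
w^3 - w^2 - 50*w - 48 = (w - 8)*(w + 1)*(w + 6)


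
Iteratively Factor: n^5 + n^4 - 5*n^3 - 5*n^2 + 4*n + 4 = (n + 1)*(n^4 - 5*n^2 + 4) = (n - 2)*(n + 1)*(n^3 + 2*n^2 - n - 2) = (n - 2)*(n - 1)*(n + 1)*(n^2 + 3*n + 2) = (n - 2)*(n - 1)*(n + 1)*(n + 2)*(n + 1)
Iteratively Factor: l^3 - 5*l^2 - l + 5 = (l - 1)*(l^2 - 4*l - 5) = (l - 1)*(l + 1)*(l - 5)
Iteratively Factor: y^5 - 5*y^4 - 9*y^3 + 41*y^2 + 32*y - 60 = (y + 2)*(y^4 - 7*y^3 + 5*y^2 + 31*y - 30) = (y - 3)*(y + 2)*(y^3 - 4*y^2 - 7*y + 10) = (y - 5)*(y - 3)*(y + 2)*(y^2 + y - 2) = (y - 5)*(y - 3)*(y - 1)*(y + 2)*(y + 2)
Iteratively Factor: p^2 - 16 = (p - 4)*(p + 4)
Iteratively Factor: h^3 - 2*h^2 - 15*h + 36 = (h + 4)*(h^2 - 6*h + 9) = (h - 3)*(h + 4)*(h - 3)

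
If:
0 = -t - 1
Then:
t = -1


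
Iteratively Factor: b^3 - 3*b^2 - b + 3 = (b - 1)*(b^2 - 2*b - 3) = (b - 3)*(b - 1)*(b + 1)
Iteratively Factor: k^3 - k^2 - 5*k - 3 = (k - 3)*(k^2 + 2*k + 1) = (k - 3)*(k + 1)*(k + 1)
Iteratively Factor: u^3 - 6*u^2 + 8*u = (u - 4)*(u^2 - 2*u) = u*(u - 4)*(u - 2)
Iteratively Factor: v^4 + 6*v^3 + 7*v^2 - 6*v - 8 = (v - 1)*(v^3 + 7*v^2 + 14*v + 8) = (v - 1)*(v + 4)*(v^2 + 3*v + 2) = (v - 1)*(v + 2)*(v + 4)*(v + 1)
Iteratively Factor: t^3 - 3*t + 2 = (t + 2)*(t^2 - 2*t + 1) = (t - 1)*(t + 2)*(t - 1)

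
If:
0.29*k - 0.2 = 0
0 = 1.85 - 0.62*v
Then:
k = 0.69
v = 2.98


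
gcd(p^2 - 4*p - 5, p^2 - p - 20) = p - 5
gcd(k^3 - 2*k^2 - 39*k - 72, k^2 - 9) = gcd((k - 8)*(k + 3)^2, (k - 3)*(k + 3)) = k + 3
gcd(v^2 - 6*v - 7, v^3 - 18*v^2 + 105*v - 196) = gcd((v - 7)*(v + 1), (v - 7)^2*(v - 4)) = v - 7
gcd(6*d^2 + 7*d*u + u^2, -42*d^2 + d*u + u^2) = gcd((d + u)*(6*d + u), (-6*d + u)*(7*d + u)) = 1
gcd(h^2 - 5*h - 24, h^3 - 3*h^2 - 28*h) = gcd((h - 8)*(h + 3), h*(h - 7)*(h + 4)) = 1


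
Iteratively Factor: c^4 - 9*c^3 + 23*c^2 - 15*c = (c - 5)*(c^3 - 4*c^2 + 3*c) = (c - 5)*(c - 3)*(c^2 - c) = (c - 5)*(c - 3)*(c - 1)*(c)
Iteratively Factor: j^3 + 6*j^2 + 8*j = (j + 2)*(j^2 + 4*j) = j*(j + 2)*(j + 4)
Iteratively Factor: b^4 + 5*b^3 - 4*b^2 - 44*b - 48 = (b + 4)*(b^3 + b^2 - 8*b - 12) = (b + 2)*(b + 4)*(b^2 - b - 6) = (b + 2)^2*(b + 4)*(b - 3)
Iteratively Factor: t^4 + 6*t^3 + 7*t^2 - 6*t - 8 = (t + 4)*(t^3 + 2*t^2 - t - 2) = (t - 1)*(t + 4)*(t^2 + 3*t + 2) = (t - 1)*(t + 1)*(t + 4)*(t + 2)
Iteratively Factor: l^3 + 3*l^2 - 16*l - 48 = (l + 3)*(l^2 - 16) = (l - 4)*(l + 3)*(l + 4)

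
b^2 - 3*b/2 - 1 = (b - 2)*(b + 1/2)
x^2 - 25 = (x - 5)*(x + 5)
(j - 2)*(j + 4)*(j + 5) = j^3 + 7*j^2 + 2*j - 40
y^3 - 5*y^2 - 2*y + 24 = (y - 4)*(y - 3)*(y + 2)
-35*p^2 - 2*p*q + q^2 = (-7*p + q)*(5*p + q)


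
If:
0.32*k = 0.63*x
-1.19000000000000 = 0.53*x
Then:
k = -4.42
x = -2.25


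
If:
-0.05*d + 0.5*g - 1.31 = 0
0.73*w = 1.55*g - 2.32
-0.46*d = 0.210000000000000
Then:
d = -0.46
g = 2.57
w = 2.29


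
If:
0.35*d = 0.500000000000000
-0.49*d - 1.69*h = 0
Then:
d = 1.43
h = -0.41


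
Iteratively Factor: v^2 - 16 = (v + 4)*(v - 4)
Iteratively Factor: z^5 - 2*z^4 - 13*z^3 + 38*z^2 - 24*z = (z - 1)*(z^4 - z^3 - 14*z^2 + 24*z) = (z - 1)*(z + 4)*(z^3 - 5*z^2 + 6*z) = z*(z - 1)*(z + 4)*(z^2 - 5*z + 6) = z*(z - 3)*(z - 1)*(z + 4)*(z - 2)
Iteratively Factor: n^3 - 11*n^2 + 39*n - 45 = (n - 3)*(n^2 - 8*n + 15) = (n - 3)^2*(n - 5)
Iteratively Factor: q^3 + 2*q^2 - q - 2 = (q + 2)*(q^2 - 1) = (q - 1)*(q + 2)*(q + 1)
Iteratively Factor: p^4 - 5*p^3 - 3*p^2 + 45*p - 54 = (p + 3)*(p^3 - 8*p^2 + 21*p - 18) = (p - 2)*(p + 3)*(p^2 - 6*p + 9) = (p - 3)*(p - 2)*(p + 3)*(p - 3)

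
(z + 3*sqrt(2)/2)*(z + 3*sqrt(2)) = z^2 + 9*sqrt(2)*z/2 + 9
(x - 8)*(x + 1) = x^2 - 7*x - 8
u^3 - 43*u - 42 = (u - 7)*(u + 1)*(u + 6)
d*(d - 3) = d^2 - 3*d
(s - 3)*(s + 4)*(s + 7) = s^3 + 8*s^2 - 5*s - 84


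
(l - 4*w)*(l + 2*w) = l^2 - 2*l*w - 8*w^2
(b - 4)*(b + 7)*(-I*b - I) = -I*b^3 - 4*I*b^2 + 25*I*b + 28*I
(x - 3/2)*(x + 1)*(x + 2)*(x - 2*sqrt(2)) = x^4 - 2*sqrt(2)*x^3 + 3*x^3/2 - 3*sqrt(2)*x^2 - 5*x^2/2 - 3*x + 5*sqrt(2)*x + 6*sqrt(2)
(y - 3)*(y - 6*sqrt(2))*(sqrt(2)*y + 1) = sqrt(2)*y^3 - 11*y^2 - 3*sqrt(2)*y^2 - 6*sqrt(2)*y + 33*y + 18*sqrt(2)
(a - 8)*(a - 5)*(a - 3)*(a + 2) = a^4 - 14*a^3 + 47*a^2 + 38*a - 240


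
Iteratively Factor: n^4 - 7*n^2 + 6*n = (n + 3)*(n^3 - 3*n^2 + 2*n) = (n - 2)*(n + 3)*(n^2 - n) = (n - 2)*(n - 1)*(n + 3)*(n)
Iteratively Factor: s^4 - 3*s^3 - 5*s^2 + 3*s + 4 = (s - 1)*(s^3 - 2*s^2 - 7*s - 4) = (s - 1)*(s + 1)*(s^2 - 3*s - 4) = (s - 1)*(s + 1)^2*(s - 4)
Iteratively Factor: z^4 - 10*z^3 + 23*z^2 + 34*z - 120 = (z + 2)*(z^3 - 12*z^2 + 47*z - 60) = (z - 3)*(z + 2)*(z^2 - 9*z + 20) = (z - 5)*(z - 3)*(z + 2)*(z - 4)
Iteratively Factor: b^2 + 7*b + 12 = (b + 3)*(b + 4)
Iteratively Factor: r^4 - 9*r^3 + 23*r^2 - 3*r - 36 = (r - 3)*(r^3 - 6*r^2 + 5*r + 12) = (r - 3)^2*(r^2 - 3*r - 4) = (r - 3)^2*(r + 1)*(r - 4)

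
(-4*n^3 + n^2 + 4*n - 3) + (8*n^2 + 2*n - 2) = -4*n^3 + 9*n^2 + 6*n - 5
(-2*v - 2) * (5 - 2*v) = 4*v^2 - 6*v - 10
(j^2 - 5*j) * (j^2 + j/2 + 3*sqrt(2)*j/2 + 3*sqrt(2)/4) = j^4 - 9*j^3/2 + 3*sqrt(2)*j^3/2 - 27*sqrt(2)*j^2/4 - 5*j^2/2 - 15*sqrt(2)*j/4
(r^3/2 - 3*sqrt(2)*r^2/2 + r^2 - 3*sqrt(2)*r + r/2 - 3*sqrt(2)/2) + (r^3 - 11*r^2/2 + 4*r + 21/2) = 3*r^3/2 - 9*r^2/2 - 3*sqrt(2)*r^2/2 - 3*sqrt(2)*r + 9*r/2 - 3*sqrt(2)/2 + 21/2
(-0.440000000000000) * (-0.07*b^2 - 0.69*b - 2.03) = 0.0308*b^2 + 0.3036*b + 0.8932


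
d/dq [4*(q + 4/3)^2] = 8*q + 32/3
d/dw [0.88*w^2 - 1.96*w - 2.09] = 1.76*w - 1.96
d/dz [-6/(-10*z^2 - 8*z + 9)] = 24*(-5*z - 2)/(10*z^2 + 8*z - 9)^2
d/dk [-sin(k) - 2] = -cos(k)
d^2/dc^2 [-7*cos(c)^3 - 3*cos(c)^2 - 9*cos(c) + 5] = 57*cos(c)/4 + 6*cos(2*c) + 63*cos(3*c)/4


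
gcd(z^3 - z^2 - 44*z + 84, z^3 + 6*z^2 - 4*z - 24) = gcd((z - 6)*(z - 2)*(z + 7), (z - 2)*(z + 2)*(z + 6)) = z - 2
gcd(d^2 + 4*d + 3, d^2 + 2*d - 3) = d + 3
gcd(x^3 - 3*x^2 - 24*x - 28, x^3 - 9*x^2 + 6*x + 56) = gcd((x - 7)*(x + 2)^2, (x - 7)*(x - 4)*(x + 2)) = x^2 - 5*x - 14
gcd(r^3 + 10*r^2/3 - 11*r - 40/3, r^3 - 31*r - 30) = r^2 + 6*r + 5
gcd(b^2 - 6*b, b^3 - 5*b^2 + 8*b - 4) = 1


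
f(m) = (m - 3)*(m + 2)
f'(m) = 2*m - 1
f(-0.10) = -5.89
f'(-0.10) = -1.20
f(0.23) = -6.18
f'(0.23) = -0.54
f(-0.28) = -5.64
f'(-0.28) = -1.56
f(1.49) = -5.27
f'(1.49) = 1.98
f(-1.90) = -0.49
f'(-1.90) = -4.80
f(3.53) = 2.93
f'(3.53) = 6.06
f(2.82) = -0.87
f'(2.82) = 4.64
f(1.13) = -5.85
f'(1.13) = 1.26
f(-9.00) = 84.00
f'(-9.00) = -19.00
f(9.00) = 66.00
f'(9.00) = 17.00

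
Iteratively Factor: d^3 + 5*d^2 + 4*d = (d)*(d^2 + 5*d + 4) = d*(d + 4)*(d + 1)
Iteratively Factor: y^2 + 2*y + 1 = (y + 1)*(y + 1)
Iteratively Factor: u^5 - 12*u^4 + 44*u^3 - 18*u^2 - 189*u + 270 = (u - 5)*(u^4 - 7*u^3 + 9*u^2 + 27*u - 54) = (u - 5)*(u - 3)*(u^3 - 4*u^2 - 3*u + 18) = (u - 5)*(u - 3)*(u + 2)*(u^2 - 6*u + 9) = (u - 5)*(u - 3)^2*(u + 2)*(u - 3)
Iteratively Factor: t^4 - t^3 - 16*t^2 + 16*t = (t)*(t^3 - t^2 - 16*t + 16) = t*(t + 4)*(t^2 - 5*t + 4) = t*(t - 1)*(t + 4)*(t - 4)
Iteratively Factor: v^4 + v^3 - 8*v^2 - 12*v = (v + 2)*(v^3 - v^2 - 6*v) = v*(v + 2)*(v^2 - v - 6) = v*(v + 2)^2*(v - 3)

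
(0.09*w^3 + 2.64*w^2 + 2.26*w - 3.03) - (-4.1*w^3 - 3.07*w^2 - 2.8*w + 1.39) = 4.19*w^3 + 5.71*w^2 + 5.06*w - 4.42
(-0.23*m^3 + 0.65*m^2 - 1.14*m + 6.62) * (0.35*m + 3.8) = -0.0805*m^4 - 0.6465*m^3 + 2.071*m^2 - 2.015*m + 25.156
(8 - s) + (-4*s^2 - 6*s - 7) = -4*s^2 - 7*s + 1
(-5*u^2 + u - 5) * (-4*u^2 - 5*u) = 20*u^4 + 21*u^3 + 15*u^2 + 25*u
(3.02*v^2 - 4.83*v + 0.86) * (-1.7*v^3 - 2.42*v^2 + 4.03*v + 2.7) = -5.134*v^5 + 0.902600000000001*v^4 + 22.3972*v^3 - 13.3921*v^2 - 9.5752*v + 2.322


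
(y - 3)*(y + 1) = y^2 - 2*y - 3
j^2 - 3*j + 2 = (j - 2)*(j - 1)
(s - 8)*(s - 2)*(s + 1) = s^3 - 9*s^2 + 6*s + 16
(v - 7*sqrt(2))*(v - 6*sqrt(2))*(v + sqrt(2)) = v^3 - 12*sqrt(2)*v^2 + 58*v + 84*sqrt(2)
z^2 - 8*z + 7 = (z - 7)*(z - 1)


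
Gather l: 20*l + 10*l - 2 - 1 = 30*l - 3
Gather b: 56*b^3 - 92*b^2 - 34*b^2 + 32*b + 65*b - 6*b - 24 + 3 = 56*b^3 - 126*b^2 + 91*b - 21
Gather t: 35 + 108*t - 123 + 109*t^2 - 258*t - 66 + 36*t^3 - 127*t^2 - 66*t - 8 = 36*t^3 - 18*t^2 - 216*t - 162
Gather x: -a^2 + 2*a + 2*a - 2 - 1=-a^2 + 4*a - 3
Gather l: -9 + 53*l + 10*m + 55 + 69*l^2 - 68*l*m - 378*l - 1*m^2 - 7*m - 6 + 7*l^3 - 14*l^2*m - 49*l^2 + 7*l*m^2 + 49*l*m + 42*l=7*l^3 + l^2*(20 - 14*m) + l*(7*m^2 - 19*m - 283) - m^2 + 3*m + 40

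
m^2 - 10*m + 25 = (m - 5)^2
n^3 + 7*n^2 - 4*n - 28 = (n - 2)*(n + 2)*(n + 7)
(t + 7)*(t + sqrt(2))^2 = t^3 + 2*sqrt(2)*t^2 + 7*t^2 + 2*t + 14*sqrt(2)*t + 14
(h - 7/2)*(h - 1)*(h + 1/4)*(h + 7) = h^4 + 11*h^3/4 - 219*h^2/8 + 35*h/2 + 49/8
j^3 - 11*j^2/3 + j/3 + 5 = (j - 3)*(j - 5/3)*(j + 1)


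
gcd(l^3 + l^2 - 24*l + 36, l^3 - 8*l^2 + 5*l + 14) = l - 2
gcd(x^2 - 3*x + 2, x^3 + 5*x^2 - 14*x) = x - 2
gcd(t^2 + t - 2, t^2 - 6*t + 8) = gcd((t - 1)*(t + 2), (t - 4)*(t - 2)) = 1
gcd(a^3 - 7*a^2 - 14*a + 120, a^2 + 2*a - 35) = a - 5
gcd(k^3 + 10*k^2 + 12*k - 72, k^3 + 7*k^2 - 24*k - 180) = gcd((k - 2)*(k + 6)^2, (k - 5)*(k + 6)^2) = k^2 + 12*k + 36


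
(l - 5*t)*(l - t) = l^2 - 6*l*t + 5*t^2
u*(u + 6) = u^2 + 6*u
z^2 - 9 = (z - 3)*(z + 3)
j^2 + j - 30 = (j - 5)*(j + 6)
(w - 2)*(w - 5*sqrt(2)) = w^2 - 5*sqrt(2)*w - 2*w + 10*sqrt(2)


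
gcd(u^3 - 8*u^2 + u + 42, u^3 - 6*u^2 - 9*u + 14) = u^2 - 5*u - 14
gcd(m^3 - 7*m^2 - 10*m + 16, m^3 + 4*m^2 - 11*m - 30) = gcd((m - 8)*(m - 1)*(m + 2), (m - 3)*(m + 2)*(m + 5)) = m + 2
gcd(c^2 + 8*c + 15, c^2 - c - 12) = c + 3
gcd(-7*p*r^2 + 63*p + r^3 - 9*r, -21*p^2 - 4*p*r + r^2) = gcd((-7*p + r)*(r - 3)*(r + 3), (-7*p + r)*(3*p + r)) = 7*p - r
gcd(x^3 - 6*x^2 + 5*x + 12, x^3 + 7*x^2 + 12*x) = 1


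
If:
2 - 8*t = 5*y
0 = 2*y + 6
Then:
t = 17/8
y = -3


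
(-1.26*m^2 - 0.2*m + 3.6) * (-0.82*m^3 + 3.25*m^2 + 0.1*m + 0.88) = 1.0332*m^5 - 3.931*m^4 - 3.728*m^3 + 10.5712*m^2 + 0.184*m + 3.168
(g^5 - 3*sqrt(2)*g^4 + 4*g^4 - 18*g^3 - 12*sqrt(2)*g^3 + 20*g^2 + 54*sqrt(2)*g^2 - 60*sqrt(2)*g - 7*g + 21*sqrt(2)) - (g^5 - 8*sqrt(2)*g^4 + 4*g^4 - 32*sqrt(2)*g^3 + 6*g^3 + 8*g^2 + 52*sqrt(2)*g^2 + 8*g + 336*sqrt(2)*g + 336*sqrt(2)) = 5*sqrt(2)*g^4 - 24*g^3 + 20*sqrt(2)*g^3 + 2*sqrt(2)*g^2 + 12*g^2 - 396*sqrt(2)*g - 15*g - 315*sqrt(2)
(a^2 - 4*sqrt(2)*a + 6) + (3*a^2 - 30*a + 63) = 4*a^2 - 30*a - 4*sqrt(2)*a + 69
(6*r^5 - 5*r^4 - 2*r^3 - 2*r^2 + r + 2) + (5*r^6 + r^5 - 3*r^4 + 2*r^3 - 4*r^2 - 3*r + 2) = 5*r^6 + 7*r^5 - 8*r^4 - 6*r^2 - 2*r + 4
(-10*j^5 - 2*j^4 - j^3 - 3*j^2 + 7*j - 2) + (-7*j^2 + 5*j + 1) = -10*j^5 - 2*j^4 - j^3 - 10*j^2 + 12*j - 1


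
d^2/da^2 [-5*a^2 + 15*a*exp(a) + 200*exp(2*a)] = 15*a*exp(a) + 800*exp(2*a) + 30*exp(a) - 10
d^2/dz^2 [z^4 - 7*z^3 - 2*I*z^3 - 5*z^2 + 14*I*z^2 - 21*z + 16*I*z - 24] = 12*z^2 + z*(-42 - 12*I) - 10 + 28*I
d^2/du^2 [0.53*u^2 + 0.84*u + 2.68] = 1.06000000000000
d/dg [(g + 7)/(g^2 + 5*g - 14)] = -1/(g^2 - 4*g + 4)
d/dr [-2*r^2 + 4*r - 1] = 4 - 4*r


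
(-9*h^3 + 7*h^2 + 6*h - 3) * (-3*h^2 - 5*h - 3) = 27*h^5 + 24*h^4 - 26*h^3 - 42*h^2 - 3*h + 9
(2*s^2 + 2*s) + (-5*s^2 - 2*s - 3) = -3*s^2 - 3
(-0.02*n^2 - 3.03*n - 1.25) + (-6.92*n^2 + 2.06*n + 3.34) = -6.94*n^2 - 0.97*n + 2.09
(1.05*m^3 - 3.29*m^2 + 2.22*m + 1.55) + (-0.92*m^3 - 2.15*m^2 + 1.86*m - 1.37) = 0.13*m^3 - 5.44*m^2 + 4.08*m + 0.18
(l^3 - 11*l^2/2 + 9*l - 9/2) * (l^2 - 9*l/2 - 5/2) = l^5 - 10*l^4 + 125*l^3/4 - 125*l^2/4 - 9*l/4 + 45/4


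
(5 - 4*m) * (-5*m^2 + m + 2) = 20*m^3 - 29*m^2 - 3*m + 10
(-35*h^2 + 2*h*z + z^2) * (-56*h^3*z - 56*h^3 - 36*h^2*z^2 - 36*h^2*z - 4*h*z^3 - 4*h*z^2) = 1960*h^5*z + 1960*h^5 + 1148*h^4*z^2 + 1148*h^4*z + 12*h^3*z^3 + 12*h^3*z^2 - 44*h^2*z^4 - 44*h^2*z^3 - 4*h*z^5 - 4*h*z^4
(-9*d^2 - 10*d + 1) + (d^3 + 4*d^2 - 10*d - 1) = d^3 - 5*d^2 - 20*d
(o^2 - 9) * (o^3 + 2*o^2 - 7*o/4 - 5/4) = o^5 + 2*o^4 - 43*o^3/4 - 77*o^2/4 + 63*o/4 + 45/4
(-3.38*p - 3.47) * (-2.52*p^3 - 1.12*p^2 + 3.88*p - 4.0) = 8.5176*p^4 + 12.53*p^3 - 9.228*p^2 + 0.0564*p + 13.88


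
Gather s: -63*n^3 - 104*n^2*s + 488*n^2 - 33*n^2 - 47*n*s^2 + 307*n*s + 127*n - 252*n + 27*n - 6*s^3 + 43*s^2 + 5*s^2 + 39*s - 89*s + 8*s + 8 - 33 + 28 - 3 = -63*n^3 + 455*n^2 - 98*n - 6*s^3 + s^2*(48 - 47*n) + s*(-104*n^2 + 307*n - 42)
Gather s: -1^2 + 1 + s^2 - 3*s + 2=s^2 - 3*s + 2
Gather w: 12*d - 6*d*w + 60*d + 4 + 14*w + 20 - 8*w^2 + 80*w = 72*d - 8*w^2 + w*(94 - 6*d) + 24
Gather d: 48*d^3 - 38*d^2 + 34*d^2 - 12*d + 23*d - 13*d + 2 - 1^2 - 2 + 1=48*d^3 - 4*d^2 - 2*d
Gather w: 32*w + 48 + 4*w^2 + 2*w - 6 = 4*w^2 + 34*w + 42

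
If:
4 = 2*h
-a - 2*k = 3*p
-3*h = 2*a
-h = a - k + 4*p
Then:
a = -3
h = 2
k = 9/11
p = 5/11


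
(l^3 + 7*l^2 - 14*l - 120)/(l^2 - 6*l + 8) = (l^2 + 11*l + 30)/(l - 2)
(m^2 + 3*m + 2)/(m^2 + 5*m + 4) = (m + 2)/(m + 4)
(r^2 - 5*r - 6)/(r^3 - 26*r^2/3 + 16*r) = 3*(r + 1)/(r*(3*r - 8))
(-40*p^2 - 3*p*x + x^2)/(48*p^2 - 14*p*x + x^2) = (5*p + x)/(-6*p + x)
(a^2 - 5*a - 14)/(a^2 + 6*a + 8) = (a - 7)/(a + 4)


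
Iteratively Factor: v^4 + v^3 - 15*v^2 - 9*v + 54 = (v - 3)*(v^3 + 4*v^2 - 3*v - 18) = (v - 3)*(v + 3)*(v^2 + v - 6) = (v - 3)*(v - 2)*(v + 3)*(v + 3)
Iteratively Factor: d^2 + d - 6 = (d - 2)*(d + 3)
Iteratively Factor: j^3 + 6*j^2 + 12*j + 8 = (j + 2)*(j^2 + 4*j + 4) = (j + 2)^2*(j + 2)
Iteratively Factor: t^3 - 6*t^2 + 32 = (t + 2)*(t^2 - 8*t + 16) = (t - 4)*(t + 2)*(t - 4)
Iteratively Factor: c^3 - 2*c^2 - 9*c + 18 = (c - 2)*(c^2 - 9) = (c - 3)*(c - 2)*(c + 3)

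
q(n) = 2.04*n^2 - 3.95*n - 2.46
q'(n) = 4.08*n - 3.95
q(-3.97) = 45.37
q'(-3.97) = -20.15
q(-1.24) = 5.57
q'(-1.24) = -9.01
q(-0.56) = 0.39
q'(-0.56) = -6.23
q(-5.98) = 94.11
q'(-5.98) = -28.35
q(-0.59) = 0.58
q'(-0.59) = -6.36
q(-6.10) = 97.54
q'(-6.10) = -28.84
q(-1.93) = 12.76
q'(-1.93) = -11.82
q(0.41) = -3.74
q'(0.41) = -2.28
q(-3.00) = 27.75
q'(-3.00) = -16.19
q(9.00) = 127.23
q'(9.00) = 32.77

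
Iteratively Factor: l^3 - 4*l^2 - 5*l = (l)*(l^2 - 4*l - 5) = l*(l + 1)*(l - 5)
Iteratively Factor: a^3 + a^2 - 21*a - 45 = (a + 3)*(a^2 - 2*a - 15) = (a + 3)^2*(a - 5)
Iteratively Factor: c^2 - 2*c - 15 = (c - 5)*(c + 3)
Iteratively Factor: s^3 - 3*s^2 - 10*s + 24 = (s + 3)*(s^2 - 6*s + 8) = (s - 2)*(s + 3)*(s - 4)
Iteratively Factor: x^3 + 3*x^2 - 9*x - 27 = (x - 3)*(x^2 + 6*x + 9) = (x - 3)*(x + 3)*(x + 3)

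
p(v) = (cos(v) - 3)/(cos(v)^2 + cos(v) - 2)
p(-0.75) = 3.09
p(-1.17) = 1.79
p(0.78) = 2.92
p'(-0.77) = 5.68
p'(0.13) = -1213.75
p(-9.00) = 1.88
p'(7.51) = -1.14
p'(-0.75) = 6.16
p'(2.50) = 0.57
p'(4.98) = 0.87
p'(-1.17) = 1.38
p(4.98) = 1.64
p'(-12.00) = -14.56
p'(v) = (2*sin(v)*cos(v) + sin(v))*(cos(v) - 3)/(cos(v)^2 + cos(v) - 2)^2 - sin(v)/(cos(v)^2 + cos(v) - 2)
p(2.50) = 1.76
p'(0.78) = -5.45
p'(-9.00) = -0.50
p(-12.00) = 4.86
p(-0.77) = 2.98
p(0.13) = 79.56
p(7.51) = 1.72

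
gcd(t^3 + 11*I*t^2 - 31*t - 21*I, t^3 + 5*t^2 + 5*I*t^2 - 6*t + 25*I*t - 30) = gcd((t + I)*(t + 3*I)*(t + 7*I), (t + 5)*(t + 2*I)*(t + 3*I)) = t + 3*I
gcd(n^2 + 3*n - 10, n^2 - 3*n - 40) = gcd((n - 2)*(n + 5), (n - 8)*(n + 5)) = n + 5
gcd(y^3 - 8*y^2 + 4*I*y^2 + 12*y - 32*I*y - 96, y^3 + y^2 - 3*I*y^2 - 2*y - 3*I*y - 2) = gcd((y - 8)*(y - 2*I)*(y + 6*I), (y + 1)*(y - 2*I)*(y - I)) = y - 2*I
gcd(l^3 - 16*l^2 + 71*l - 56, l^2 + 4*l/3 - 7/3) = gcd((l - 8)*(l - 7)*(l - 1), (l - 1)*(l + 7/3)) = l - 1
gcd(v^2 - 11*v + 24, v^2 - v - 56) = v - 8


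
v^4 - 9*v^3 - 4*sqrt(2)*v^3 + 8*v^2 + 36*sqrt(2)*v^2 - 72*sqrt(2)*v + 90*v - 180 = (v - 6)*(v - 3)*(v - 5*sqrt(2))*(v + sqrt(2))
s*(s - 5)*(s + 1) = s^3 - 4*s^2 - 5*s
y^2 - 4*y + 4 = (y - 2)^2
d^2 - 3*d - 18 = (d - 6)*(d + 3)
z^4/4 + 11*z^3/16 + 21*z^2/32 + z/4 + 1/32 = (z/4 + 1/4)*(z + 1/4)*(z + 1/2)*(z + 1)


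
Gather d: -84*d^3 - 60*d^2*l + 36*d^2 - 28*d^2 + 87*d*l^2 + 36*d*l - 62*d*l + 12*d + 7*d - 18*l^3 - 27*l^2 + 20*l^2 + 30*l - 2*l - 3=-84*d^3 + d^2*(8 - 60*l) + d*(87*l^2 - 26*l + 19) - 18*l^3 - 7*l^2 + 28*l - 3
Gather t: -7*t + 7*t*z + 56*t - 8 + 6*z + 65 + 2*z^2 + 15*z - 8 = t*(7*z + 49) + 2*z^2 + 21*z + 49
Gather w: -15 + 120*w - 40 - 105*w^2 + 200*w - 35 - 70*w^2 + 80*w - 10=-175*w^2 + 400*w - 100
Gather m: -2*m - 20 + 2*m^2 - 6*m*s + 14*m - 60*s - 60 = 2*m^2 + m*(12 - 6*s) - 60*s - 80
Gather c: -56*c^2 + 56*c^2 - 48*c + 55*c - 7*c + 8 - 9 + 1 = 0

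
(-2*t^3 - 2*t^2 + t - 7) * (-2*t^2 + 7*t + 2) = 4*t^5 - 10*t^4 - 20*t^3 + 17*t^2 - 47*t - 14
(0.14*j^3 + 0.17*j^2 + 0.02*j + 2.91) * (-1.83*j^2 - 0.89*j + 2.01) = -0.2562*j^5 - 0.4357*j^4 + 0.0935*j^3 - 5.0014*j^2 - 2.5497*j + 5.8491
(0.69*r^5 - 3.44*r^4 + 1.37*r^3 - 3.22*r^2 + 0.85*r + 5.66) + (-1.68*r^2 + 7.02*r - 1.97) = 0.69*r^5 - 3.44*r^4 + 1.37*r^3 - 4.9*r^2 + 7.87*r + 3.69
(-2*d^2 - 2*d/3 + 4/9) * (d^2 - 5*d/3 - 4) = -2*d^4 + 8*d^3/3 + 86*d^2/9 + 52*d/27 - 16/9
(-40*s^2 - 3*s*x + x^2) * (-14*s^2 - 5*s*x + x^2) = 560*s^4 + 242*s^3*x - 39*s^2*x^2 - 8*s*x^3 + x^4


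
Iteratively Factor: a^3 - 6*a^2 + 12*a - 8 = (a - 2)*(a^2 - 4*a + 4) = (a - 2)^2*(a - 2)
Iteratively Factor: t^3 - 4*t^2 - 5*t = (t)*(t^2 - 4*t - 5) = t*(t - 5)*(t + 1)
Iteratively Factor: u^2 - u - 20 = (u - 5)*(u + 4)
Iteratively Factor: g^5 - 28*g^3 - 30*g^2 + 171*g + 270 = (g - 5)*(g^4 + 5*g^3 - 3*g^2 - 45*g - 54) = (g - 5)*(g + 2)*(g^3 + 3*g^2 - 9*g - 27) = (g - 5)*(g + 2)*(g + 3)*(g^2 - 9) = (g - 5)*(g - 3)*(g + 2)*(g + 3)*(g + 3)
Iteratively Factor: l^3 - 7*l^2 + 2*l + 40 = (l - 4)*(l^2 - 3*l - 10) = (l - 5)*(l - 4)*(l + 2)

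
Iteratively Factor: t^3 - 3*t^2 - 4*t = (t + 1)*(t^2 - 4*t) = t*(t + 1)*(t - 4)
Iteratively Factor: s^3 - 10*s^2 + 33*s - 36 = (s - 3)*(s^2 - 7*s + 12) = (s - 3)^2*(s - 4)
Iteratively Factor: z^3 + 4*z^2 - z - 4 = (z + 1)*(z^2 + 3*z - 4) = (z + 1)*(z + 4)*(z - 1)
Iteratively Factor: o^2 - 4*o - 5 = (o + 1)*(o - 5)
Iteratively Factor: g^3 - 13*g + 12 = (g + 4)*(g^2 - 4*g + 3) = (g - 1)*(g + 4)*(g - 3)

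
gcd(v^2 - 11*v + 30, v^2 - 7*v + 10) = v - 5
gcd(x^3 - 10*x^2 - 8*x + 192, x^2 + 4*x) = x + 4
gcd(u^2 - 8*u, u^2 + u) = u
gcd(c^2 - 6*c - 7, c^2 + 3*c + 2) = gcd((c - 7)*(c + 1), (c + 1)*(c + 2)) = c + 1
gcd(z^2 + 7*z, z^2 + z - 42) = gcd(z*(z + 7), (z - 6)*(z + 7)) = z + 7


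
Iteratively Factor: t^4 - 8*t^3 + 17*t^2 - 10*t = (t - 5)*(t^3 - 3*t^2 + 2*t) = t*(t - 5)*(t^2 - 3*t + 2) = t*(t - 5)*(t - 2)*(t - 1)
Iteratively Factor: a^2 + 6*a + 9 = (a + 3)*(a + 3)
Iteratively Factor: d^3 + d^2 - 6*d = (d - 2)*(d^2 + 3*d) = d*(d - 2)*(d + 3)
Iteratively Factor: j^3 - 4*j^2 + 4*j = (j - 2)*(j^2 - 2*j) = j*(j - 2)*(j - 2)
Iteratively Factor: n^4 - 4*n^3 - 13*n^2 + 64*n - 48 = (n - 3)*(n^3 - n^2 - 16*n + 16) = (n - 3)*(n - 1)*(n^2 - 16) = (n - 3)*(n - 1)*(n + 4)*(n - 4)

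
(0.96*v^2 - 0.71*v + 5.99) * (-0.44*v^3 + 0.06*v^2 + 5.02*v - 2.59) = -0.4224*v^5 + 0.37*v^4 + 2.141*v^3 - 5.6912*v^2 + 31.9087*v - 15.5141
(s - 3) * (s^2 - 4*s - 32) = s^3 - 7*s^2 - 20*s + 96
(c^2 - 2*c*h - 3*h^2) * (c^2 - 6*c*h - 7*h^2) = c^4 - 8*c^3*h + 2*c^2*h^2 + 32*c*h^3 + 21*h^4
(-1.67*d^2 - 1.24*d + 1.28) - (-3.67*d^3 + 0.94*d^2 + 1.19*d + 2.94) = 3.67*d^3 - 2.61*d^2 - 2.43*d - 1.66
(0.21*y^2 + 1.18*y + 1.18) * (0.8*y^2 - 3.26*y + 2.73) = 0.168*y^4 + 0.2594*y^3 - 2.3295*y^2 - 0.6254*y + 3.2214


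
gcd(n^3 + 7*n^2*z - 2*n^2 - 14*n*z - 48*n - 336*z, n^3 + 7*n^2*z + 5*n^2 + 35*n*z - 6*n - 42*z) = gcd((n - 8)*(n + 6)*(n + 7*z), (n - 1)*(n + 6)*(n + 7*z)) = n^2 + 7*n*z + 6*n + 42*z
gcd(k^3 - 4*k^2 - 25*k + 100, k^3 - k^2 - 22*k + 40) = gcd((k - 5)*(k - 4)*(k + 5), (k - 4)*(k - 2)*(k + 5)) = k^2 + k - 20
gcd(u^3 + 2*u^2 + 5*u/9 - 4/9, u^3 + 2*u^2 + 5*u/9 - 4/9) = u^3 + 2*u^2 + 5*u/9 - 4/9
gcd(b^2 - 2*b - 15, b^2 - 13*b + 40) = b - 5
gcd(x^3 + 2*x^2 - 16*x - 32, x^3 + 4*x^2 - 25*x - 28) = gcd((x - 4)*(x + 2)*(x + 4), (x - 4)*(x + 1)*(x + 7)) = x - 4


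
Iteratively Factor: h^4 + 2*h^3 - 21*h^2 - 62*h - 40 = (h + 1)*(h^3 + h^2 - 22*h - 40) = (h - 5)*(h + 1)*(h^2 + 6*h + 8) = (h - 5)*(h + 1)*(h + 2)*(h + 4)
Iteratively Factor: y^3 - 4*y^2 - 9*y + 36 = (y + 3)*(y^2 - 7*y + 12) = (y - 3)*(y + 3)*(y - 4)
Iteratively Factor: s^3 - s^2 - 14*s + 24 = (s - 2)*(s^2 + s - 12) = (s - 3)*(s - 2)*(s + 4)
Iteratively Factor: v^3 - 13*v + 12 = (v + 4)*(v^2 - 4*v + 3) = (v - 1)*(v + 4)*(v - 3)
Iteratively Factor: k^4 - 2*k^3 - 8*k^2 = (k)*(k^3 - 2*k^2 - 8*k) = k^2*(k^2 - 2*k - 8) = k^2*(k - 4)*(k + 2)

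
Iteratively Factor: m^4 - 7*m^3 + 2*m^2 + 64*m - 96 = (m - 2)*(m^3 - 5*m^2 - 8*m + 48) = (m - 4)*(m - 2)*(m^2 - m - 12) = (m - 4)^2*(m - 2)*(m + 3)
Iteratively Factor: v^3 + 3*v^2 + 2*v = (v)*(v^2 + 3*v + 2) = v*(v + 2)*(v + 1)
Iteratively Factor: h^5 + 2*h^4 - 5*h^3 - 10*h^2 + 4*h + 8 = (h + 1)*(h^4 + h^3 - 6*h^2 - 4*h + 8) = (h - 2)*(h + 1)*(h^3 + 3*h^2 - 4) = (h - 2)*(h + 1)*(h + 2)*(h^2 + h - 2) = (h - 2)*(h + 1)*(h + 2)^2*(h - 1)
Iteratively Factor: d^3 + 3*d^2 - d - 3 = (d + 3)*(d^2 - 1) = (d - 1)*(d + 3)*(d + 1)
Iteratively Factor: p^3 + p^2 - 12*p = (p + 4)*(p^2 - 3*p) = (p - 3)*(p + 4)*(p)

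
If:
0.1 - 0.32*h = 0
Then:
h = 0.31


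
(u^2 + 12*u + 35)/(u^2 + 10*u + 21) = (u + 5)/(u + 3)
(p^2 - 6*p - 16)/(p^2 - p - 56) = (p + 2)/(p + 7)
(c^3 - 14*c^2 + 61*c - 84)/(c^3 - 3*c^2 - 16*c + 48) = (c - 7)/(c + 4)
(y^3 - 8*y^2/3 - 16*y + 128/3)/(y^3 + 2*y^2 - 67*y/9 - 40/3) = 3*(y^2 - 16)/(3*y^2 + 14*y + 15)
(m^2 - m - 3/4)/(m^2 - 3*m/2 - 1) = (m - 3/2)/(m - 2)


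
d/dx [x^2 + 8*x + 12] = 2*x + 8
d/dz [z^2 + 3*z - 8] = 2*z + 3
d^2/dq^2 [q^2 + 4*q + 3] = 2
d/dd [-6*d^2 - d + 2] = -12*d - 1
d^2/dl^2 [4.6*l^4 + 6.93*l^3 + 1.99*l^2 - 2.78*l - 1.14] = 55.2*l^2 + 41.58*l + 3.98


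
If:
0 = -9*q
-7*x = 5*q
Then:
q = 0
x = 0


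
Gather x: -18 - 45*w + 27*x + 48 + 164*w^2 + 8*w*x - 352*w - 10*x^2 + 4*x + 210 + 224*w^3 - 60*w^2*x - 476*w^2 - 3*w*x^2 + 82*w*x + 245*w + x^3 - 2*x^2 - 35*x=224*w^3 - 312*w^2 - 152*w + x^3 + x^2*(-3*w - 12) + x*(-60*w^2 + 90*w - 4) + 240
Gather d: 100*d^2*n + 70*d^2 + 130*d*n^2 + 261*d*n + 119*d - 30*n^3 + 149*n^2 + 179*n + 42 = d^2*(100*n + 70) + d*(130*n^2 + 261*n + 119) - 30*n^3 + 149*n^2 + 179*n + 42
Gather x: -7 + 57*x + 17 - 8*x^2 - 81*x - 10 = -8*x^2 - 24*x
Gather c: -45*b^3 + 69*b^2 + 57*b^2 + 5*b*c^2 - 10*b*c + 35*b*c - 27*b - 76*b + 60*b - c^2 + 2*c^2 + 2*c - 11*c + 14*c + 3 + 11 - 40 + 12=-45*b^3 + 126*b^2 - 43*b + c^2*(5*b + 1) + c*(25*b + 5) - 14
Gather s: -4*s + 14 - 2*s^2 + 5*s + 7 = -2*s^2 + s + 21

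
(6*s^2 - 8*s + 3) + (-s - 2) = 6*s^2 - 9*s + 1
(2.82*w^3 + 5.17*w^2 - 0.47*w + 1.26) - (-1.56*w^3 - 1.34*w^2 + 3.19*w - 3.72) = 4.38*w^3 + 6.51*w^2 - 3.66*w + 4.98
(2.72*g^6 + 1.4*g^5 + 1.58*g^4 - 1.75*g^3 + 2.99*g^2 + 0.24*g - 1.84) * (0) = 0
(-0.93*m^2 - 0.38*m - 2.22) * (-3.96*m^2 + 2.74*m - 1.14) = 3.6828*m^4 - 1.0434*m^3 + 8.8102*m^2 - 5.6496*m + 2.5308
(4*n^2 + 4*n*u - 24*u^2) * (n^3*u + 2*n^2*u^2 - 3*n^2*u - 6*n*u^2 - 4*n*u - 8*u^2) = 4*n^5*u + 12*n^4*u^2 - 12*n^4*u - 16*n^3*u^3 - 36*n^3*u^2 - 16*n^3*u - 48*n^2*u^4 + 48*n^2*u^3 - 48*n^2*u^2 + 144*n*u^4 + 64*n*u^3 + 192*u^4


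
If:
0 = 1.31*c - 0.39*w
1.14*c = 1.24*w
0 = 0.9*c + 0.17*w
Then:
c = 0.00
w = 0.00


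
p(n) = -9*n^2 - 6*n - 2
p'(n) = -18*n - 6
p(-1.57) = -14.76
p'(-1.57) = 22.26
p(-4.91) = -189.51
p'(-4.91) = 82.38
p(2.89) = -94.51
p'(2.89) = -58.02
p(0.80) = -12.56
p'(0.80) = -20.40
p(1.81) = -42.34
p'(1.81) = -38.58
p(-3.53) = -92.97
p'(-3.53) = 57.54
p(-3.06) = -67.91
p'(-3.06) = 49.08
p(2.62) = -79.50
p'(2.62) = -53.16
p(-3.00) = -65.00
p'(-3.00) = 48.00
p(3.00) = -101.00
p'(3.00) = -60.00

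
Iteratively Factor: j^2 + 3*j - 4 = (j + 4)*(j - 1)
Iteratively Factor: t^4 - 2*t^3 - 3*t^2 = (t - 3)*(t^3 + t^2) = (t - 3)*(t + 1)*(t^2) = t*(t - 3)*(t + 1)*(t)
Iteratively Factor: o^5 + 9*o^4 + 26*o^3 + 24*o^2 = (o + 3)*(o^4 + 6*o^3 + 8*o^2) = (o + 3)*(o + 4)*(o^3 + 2*o^2) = o*(o + 3)*(o + 4)*(o^2 + 2*o) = o^2*(o + 3)*(o + 4)*(o + 2)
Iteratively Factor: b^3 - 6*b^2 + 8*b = (b - 2)*(b^2 - 4*b) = (b - 4)*(b - 2)*(b)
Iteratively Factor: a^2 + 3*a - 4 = (a + 4)*(a - 1)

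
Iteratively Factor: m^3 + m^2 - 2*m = (m)*(m^2 + m - 2) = m*(m - 1)*(m + 2)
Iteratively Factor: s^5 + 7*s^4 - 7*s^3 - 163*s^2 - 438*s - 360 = (s + 3)*(s^4 + 4*s^3 - 19*s^2 - 106*s - 120) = (s + 2)*(s + 3)*(s^3 + 2*s^2 - 23*s - 60) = (s - 5)*(s + 2)*(s + 3)*(s^2 + 7*s + 12) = (s - 5)*(s + 2)*(s + 3)*(s + 4)*(s + 3)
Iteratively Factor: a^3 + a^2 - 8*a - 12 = (a + 2)*(a^2 - a - 6) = (a - 3)*(a + 2)*(a + 2)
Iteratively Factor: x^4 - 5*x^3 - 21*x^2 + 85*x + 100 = (x + 1)*(x^3 - 6*x^2 - 15*x + 100) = (x + 1)*(x + 4)*(x^2 - 10*x + 25) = (x - 5)*(x + 1)*(x + 4)*(x - 5)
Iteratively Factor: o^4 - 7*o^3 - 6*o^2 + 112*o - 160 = (o - 2)*(o^3 - 5*o^2 - 16*o + 80) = (o - 2)*(o + 4)*(o^2 - 9*o + 20) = (o - 5)*(o - 2)*(o + 4)*(o - 4)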